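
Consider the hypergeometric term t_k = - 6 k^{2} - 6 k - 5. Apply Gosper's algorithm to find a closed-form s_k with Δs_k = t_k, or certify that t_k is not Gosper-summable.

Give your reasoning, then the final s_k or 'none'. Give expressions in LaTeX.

Compute t_(k+1)/t_k: get (6*k**2 + 18*k + 17)/(6*k**2 + 6*k + 5).
A = 1, B = 1, C = k**2 + k + 5/6.
Key eq: (1)·f(k+1) = (1)·f(k) + (k**2 + k + 5/6).
deg f ≤ 3 (via 0,0,2).
Solve for f: f(k) = k*(2*k**2 + 3)/6 (degree 3 ≤ 3).
R(k) = B(k−1)·f(k)/C(k) = k*(2*k**2 + 3)/(6*k**2 + 6*k + 5); s_k = R·t_k = k*(-2*k**2 - 3).
Check: Δs_k = -6*k**2 - 6*k - 5. ✓

s_k = k \left(- 2 k^{2} - 3\right)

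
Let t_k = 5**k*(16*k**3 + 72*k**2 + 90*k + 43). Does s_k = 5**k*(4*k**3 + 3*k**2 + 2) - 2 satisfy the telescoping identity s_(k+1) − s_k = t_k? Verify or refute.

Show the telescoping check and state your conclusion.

s_(k+1) = 5**(k + 1)*(4*(k + 1)**3 + 3*(k + 1)**2 + 2) - 2
s_(k+1) − s_k = 5**k*(16*k**3 + 72*k**2 + 90*k + 43)
(s_(k+1) − s_k) − t_k = 0

valid; difference matches t_k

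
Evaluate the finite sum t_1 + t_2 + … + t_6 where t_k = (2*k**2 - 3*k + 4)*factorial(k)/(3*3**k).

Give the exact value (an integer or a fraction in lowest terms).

Σ = 7199/243

r(k) = (k + 1)*(-3*k + 2*(k + 1)**2 + 1)/(3*(2*k**2 - 3*k + 4)) after simplifying.
Take A(k)=k/3 + 1/3, B(k)=1, C(k)=k**2 - 3*k/2 + 2.
Key eq: (k/3 + 1/3)·f(k+1) = (1)·f(k) + (k**2 - 3*k/2 + 2).
d = 1 from the (1,0,2) case.
A polynomial solution: f(k) = 3*(2*k - 1)/2.
So s_k = (B(k−1)f/C)·t_k = (3*(2*k - 1)/(2*k**2 - 3*k + 4))·t_k = (2*k - 1)*factorial(k)/3**k.
s_(k+1) − s_k = (2*k**2 - 3*k + 4)*factorial(k)/(3*3**k) = t_k.
Sum = s_(7) − s_(1); s_(7) = 7280/243, s_(1) = 1/3 ⇒ 7199/243.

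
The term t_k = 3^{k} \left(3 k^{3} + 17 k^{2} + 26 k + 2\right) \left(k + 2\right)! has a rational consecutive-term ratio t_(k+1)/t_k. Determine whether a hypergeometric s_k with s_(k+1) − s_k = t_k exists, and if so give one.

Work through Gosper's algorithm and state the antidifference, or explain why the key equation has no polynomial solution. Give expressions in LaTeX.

The ratio is 3*(3*k**4 + 35*k**3 + 147*k**2 + 255*k + 144)/(3*k**3 + 17*k**2 + 26*k + 2).
Factor: A=3*k + 9; B=1; C=k**3 + 17*k**2/3 + 26*k/3 + 2/3.
Key eq: (3*k + 9)·f(k+1) = (1)·f(k) + (k**3 + 17*k**2/3 + 26*k/3 + 2/3).
Bound: deg f ≤ 2.
A polynomial solution: f(k) = (k - 1)*(k + 2)/3.
Then R = B(k−1)f/C = (k - 1)*(k + 2)/(3*k**3 + 17*k**2 + 26*k + 2), so s_k = R(k)·t_k = 3**k*(k - 1)*(k + 2)*factorial(k + 2).
Δs = 3**k*(3*k**3 + 17*k**2 + 26*k + 2)*factorial(k + 2), as required.

s_k = 3^{k} \left(k - 1\right) \left(k + 2\right) \left(k + 2\right)!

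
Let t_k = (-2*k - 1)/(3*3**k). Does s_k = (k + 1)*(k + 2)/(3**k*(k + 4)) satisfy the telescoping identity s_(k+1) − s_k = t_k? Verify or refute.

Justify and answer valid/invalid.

Invalid: residual 2*(2*k**2 + 12*k + 7)/(3*3**k*(k**2 + 9*k + 20)) ≠ 0.

s_(k+1) = (k + 2)*(k + 3)/(3*3**k*(k + 5))
s_(k+1) − s_k = (k + 2)*(-3*(k + 1)*(k + 5) + (k + 3)*(k + 4))/(3*3**k*(k + 4)*(k + 5))
(s_(k+1) − s_k) − t_k = 2*(2*k**2 + 12*k + 7)/(3*3**k*(k**2 + 9*k + 20))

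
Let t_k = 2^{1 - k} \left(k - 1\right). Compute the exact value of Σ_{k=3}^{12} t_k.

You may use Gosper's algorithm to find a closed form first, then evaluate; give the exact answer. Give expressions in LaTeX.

Σ = 3059/2048

t_(k+1)/t_k = k/(2*(k - 1)).
Factor: A=1/2; B=1; C=k - 1.
Solve (1/2)·f(k+1) − (1)·f(k) = k - 1.
From deg A=0, deg B=0, deg C=1: d=1.
Coefficient equations give f(k) = -2*k.
Get s_k = R·t_k = -2**(2 - k)*k with R(k) = B(k−1)f(k)/C(k) = -2*k/(k - 1).
Δs = 2**(1 - k)*(k - 1), as required.
Σ_(k=3)^(12) t_k = s_(13) − s_(3) = -13/2048 − (-3/2) = 3059/2048.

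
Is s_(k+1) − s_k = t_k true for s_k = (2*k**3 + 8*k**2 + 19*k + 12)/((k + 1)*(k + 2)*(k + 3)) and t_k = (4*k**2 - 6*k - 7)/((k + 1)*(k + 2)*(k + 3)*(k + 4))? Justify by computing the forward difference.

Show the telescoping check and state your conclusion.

s_(k+1) = (19*k + 2*(k + 1)**3 + 8*(k + 1)**2 + 31)/((k + 2)*(k + 3)*(k + 4))
s_(k+1) − s_k = (4*k**2 - 6*k - 7)/(k**4 + 10*k**3 + 35*k**2 + 50*k + 24)
(s_(k+1) − s_k) − t_k = 0

valid; difference matches t_k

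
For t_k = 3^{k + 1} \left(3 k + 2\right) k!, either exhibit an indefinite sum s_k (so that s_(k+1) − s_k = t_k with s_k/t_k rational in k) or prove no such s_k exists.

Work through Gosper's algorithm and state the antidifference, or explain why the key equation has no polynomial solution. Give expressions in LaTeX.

s_k = 3^{k + 1} k!

Ratio r(k) = 3*(k + 1)*(3*k + 5)/(3*k + 2).
Factor: A=3*k + 3; B=1; C=k + 2/3.
f must satisfy (3*k + 3)·f(k+1) − (1)·f(k) = k + 2/3.
d = 0 from the (1,0,1) case.
Match coefficients ⇒ f(k) = 1/3.
Get s_k = R·t_k = 3**(k + 1)*factorial(k) with R(k) = B(k−1)f(k)/C(k) = 1/(3*k + 2).
Verify: 3**(k + 1)*(3*k + 2)*factorial(k) matches t_k.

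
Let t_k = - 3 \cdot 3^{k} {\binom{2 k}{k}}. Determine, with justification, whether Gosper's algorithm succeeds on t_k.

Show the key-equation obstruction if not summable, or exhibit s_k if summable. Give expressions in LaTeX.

No; the degree bound rules out any f.

t_(k+1)/t_k = 6*(2*k + 1)/(k + 1).
Gosper form: A/B · C(k+1)/C(k) with A=12*k + 6, B=k + 1, C=1.
Key eq: (12*k + 6)·f(k+1) = (k)·f(k) + (1).
From deg A=1, deg B=1, deg C=0: d=-1.
d = -1 < 0 ⇒ no nonzero polynomial f; not summable.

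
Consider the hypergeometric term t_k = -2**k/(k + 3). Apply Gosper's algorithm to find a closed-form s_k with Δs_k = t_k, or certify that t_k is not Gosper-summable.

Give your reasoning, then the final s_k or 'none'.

r(k) = 2*(k + 3)/(k + 4) after simplifying.
Gosper form: A/B · C(k+1)/C(k) with A=2*k + 6, B=k + 4, C=1.
Key eq: (2*k + 6)·f(k+1) = (k + 3)·f(k) + (1).
Bound: deg f ≤ -1.
d = -1 < 0 ⇒ no nonzero polynomial f; not summable.

none — t_k is not Gosper-summable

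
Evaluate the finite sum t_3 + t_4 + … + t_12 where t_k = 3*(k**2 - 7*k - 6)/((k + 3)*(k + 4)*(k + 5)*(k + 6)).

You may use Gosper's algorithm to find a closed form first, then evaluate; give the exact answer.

Ratio r(k) = (k**3 - 2*k**2 - 27*k - 36)/(k**3 - 55*k - 42).
Gosper form: A/B · C(k+1)/C(k) with A=k + 3, B=k + 7, C=k**2 - 7*k - 6.
f must satisfy (k + 3)·f(k+1) − (k + 6)·f(k) = k**2 - 7*k - 6.
d = 3 from the (1,1,2) case.
Match coefficients ⇒ f(k) = -k*(k**2 + 72*k + 47)/60.
R(k) = B(k−1)·f(k)/C(k) = -k*(k + 6)*(k**2 + 72*k + 47)/(60*(k**2 - 7*k - 6)); s_k = R·t_k = k*(-k**2 - 72*k - 47)/(20*(k + 3)*(k + 4)*(k + 5)).
Verify: 3*(k**2 - 7*k - 6)/(k**4 + 18*k**3 + 119*k**2 + 342*k + 360) matches t_k.
Evaluate s at k=13 and k=3: -13/85 and -17/140; difference -15/476.

Σ = -15/476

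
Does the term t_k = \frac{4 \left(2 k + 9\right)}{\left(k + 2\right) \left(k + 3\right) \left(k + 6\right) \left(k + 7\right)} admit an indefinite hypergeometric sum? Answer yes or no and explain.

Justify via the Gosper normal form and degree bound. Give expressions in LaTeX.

t_(k+1)/t_k = (k + 2)*(k + 6)*(2*k + 11)/((k + 4)*(k + 8)*(2*k + 9)).
So A=k + 2 and B=k + 8, with C=k**3 + 27*k**2/2 + 121*k/2 + 90.
Need (k + 2)·f(k+1) − (k + 7)·f(k) = k**3 + 27*k**2/2 + 121*k/2 + 90.
From deg A=1, deg B=1, deg C=3: d=5.
A polynomial solution: f(k) = k*(k + 3)*(k + 4)*(k + 5)*(k + 8)/24.
So s_k = (B(k−1)f/C)·t_k = (k*(k + 3)*(k + 7)*(k + 8)/(12*(2*k + 9)))·t_k = k*(k + 8)/(3*(k**2 + 8*k + 12)).
Δs = 4*(2*k + 9)/(k**4 + 18*k**3 + 113*k**2 + 288*k + 252), as required.

Yes. s_k = \frac{k \left(k + 8\right)}{3 \left(k^{2} + 8 k + 12\right)}.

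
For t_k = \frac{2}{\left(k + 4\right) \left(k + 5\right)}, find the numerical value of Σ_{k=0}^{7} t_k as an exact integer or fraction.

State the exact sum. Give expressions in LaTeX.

Step 1: r(k) = (k + 4)/(k + 6).
Take A(k)=k + 4, B(k)=k + 6, C(k)=1.
Key eq: (k + 4)·f(k+1) = (k + 5)·f(k) + (1).
d = 1 from the (1,1,0) case.
Match coefficients ⇒ f(k) = k/4.
Certificate R = B(k−1)f/C = k*(k + 5)/4 gives s_k = k/(2*(k + 4)).
s_(k+1) − s_k = 2/(k**2 + 9*k + 20) = t_k.
Evaluate s at k=8 and k=0: 1/3 and 0; difference 1/3.

Σ = 1/3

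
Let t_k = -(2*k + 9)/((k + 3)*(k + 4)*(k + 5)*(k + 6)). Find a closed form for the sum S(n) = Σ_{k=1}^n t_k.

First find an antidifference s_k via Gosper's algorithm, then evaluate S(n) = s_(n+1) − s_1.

S(n) = n*(-n - 10)/(24*(n**2 + 10*n + 24))

Compute t_(k+1)/t_k: get (k + 3)*(2*k + 11)/((k + 7)*(2*k + 9)).
Factor: A=k + 3; B=k + 7; C=k + 9/2.
Set up (k + 3)·f(k+1) − (k + 6)·f(k) − (k + 9/2) = 0.
Bound: deg f ≤ 3.
Match coefficients ⇒ f(k) = k*(k + 4)*(k + 8)/30.
R(k) = B(k−1)·f(k)/C(k) = k*(k + 4)*(k + 6)*(k + 8)/(15*(2*k + 9)); s_k = R·t_k = k*(-k - 8)/(15*(k**2 + 8*k + 15)).
s_(k+1) − s_k = (-2*k - 9)/(k**4 + 18*k**3 + 119*k**2 + 342*k + 360) = t_k.
Σ_(k=1)^n t_k = s_(n+1) − s_(1) = ((-n**2 - 10*n - 9)/(15*(n**2 + 10*n + 24))) − (-1/40), i.e. n*(-n - 10)/(24*(n**2 + 10*n + 24)).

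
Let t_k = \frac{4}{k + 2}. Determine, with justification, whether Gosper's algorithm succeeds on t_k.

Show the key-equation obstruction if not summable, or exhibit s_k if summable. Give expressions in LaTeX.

The ratio is (k + 2)/(k + 3).
So A=k + 2 and B=k + 3, with C=1.
Key eq: (k + 2)·f(k+1) = (k + 2)·f(k) + (1).
d = 0 from the (1,1,0) case.
f = c0 ⇒ A·f(k+1) − B(k−1)·f(k) − C = -1. The system {-1 = 0} is inconsistent; no antidifference.

No — key equation has no polynomial f.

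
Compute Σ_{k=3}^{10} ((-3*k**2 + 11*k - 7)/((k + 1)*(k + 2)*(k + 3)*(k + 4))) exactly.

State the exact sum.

Σ = -341/5460

Ratio r(k) = -(k + 1)*(11*k - 3*(k + 1)**2 + 4)/((k + 5)*(3*k**2 - 11*k + 7)).
A = k + 1, B = k + 5, C = k**2 - 11*k/3 + 7/3.
Solve (k + 1)·f(k+1) − (k + 4)·f(k) = k**2 - 11*k/3 + 7/3.
d = 3 from the (1,1,2) case.
Match coefficients ⇒ f(k) = k*(k**2 + 13)/6.
Certificate R = B(k−1)f/C = k*(k + 4)*(k**2 + 13)/(2*(3*k**2 - 11*k + 7)) gives s_k = k*(-k**2 - 13)/(2*(k + 1)*(k + 2)*(k + 3)).
Verify: (-3*k**2 + 11*k - 7)/(k**4 + 10*k**3 + 35*k**2 + 50*k + 24) matches t_k.
Evaluate s at k=11 and k=3: -737/2184 and -11/40; difference -341/5460.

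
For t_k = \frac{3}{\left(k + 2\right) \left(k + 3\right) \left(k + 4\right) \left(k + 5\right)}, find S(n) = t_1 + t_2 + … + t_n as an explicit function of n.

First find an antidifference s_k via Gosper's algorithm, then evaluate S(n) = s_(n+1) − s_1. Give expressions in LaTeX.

Ratio r(k) = (k + 2)/(k + 6).
Take A(k)=k + 2, B(k)=k + 6, C(k)=1.
Set up (k + 2)·f(k+1) − (k + 5)·f(k) − (1) = 0.
Bound: deg f ≤ 3.
Solve for f: f(k) = k*(k**2 + 9*k + 26)/72 (degree 3 ≤ 3).
Certificate R = B(k−1)f/C = k*(k + 5)*(k**2 + 9*k + 26)/72 gives s_k = k*(k**2 + 9*k + 26)/(24*(k + 2)*(k + 3)*(k + 4)).
Δs = 3/(k**4 + 14*k**3 + 71*k**2 + 154*k + 120), as required.
Σ_(k=1)^n t_k = s_(n+1) − s_(1) = ((n**3 + 12*n**2 + 47*n + 36)/(24*(n**3 + 12*n**2 + 47*n + 60))) − (1/40), i.e. n*(n**2 + 12*n + 47)/(60*(n**3 + 12*n**2 + 47*n + 60)).

S(n) = \frac{n \left(n^{2} + 12 n + 47\right)}{60 \left(n^{3} + 12 n^{2} + 47 n + 60\right)}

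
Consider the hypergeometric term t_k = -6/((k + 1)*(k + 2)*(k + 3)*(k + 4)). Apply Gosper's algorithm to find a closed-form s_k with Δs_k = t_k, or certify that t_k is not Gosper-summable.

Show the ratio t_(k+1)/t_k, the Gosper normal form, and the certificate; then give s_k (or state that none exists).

Ratio r(k) = (k + 1)/(k + 5).
Normal form (A,B,C) = (k + 1, k + 5, 1).
f must satisfy (k + 1)·f(k+1) − (k + 4)·f(k) = 1.
From deg A=1, deg B=1, deg C=0: d=3.
Coefficient equations give f(k) = k*(k**2 + 6*k + 11)/18.
So s_k = (B(k−1)f/C)·t_k = (k*(k + 4)*(k**2 + 6*k + 11)/18)·t_k = k*(-k**2 - 6*k - 11)/(3*(k + 1)*(k + 2)*(k + 3)).
Verify: -6/(k**4 + 10*k**3 + 35*k**2 + 50*k + 24) matches t_k.

s_k = k*(-k**2 - 6*k - 11)/(3*(k + 1)*(k + 2)*(k + 3))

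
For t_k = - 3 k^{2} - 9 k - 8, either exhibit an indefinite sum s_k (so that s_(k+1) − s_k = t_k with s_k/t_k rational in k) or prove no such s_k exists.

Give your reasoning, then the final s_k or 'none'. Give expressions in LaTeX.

s_k = k \left(- k^{2} - 3 k - 4\right)

Ratio r(k) = (3*k**2 + 15*k + 20)/(3*k**2 + 9*k + 8).
Factor: A=1; B=1; C=k**2 + 3*k + 8/3.
Solve (1)·f(k+1) − (1)·f(k) = k**2 + 3*k + 8/3.
Degrees (0,0,2) ⇒ d ≤ 3.
Match coefficients ⇒ f(k) = k*(k**2 + 3*k + 4)/3.
Then R = B(k−1)f/C = k*(k**2 + 3*k + 4)/(3*k**2 + 9*k + 8), so s_k = R(k)·t_k = k*(-k**2 - 3*k - 4).
Check: Δs_k = -3*k**2 - 9*k - 8. ✓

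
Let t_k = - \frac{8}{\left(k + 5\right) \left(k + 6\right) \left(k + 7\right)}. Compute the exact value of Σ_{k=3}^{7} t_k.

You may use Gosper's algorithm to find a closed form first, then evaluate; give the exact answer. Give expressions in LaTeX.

Step 1: r(k) = (k + 5)/(k + 8).
So A=k + 5 and B=k + 8, with C=1.
Key eq: (k + 5)·f(k+1) = (k + 7)·f(k) + (1).
Degrees (1,1,0) ⇒ d ≤ 2.
Solve for f: f(k) = k*(k + 11)/60 (degree 2 ≤ 2).
Certificate R = B(k−1)f/C = k*(k + 7)*(k + 11)/60 gives s_k = 2*k*(-k - 11)/(15*(k + 5)*(k + 6)).
Verify: -8/(k**3 + 18*k**2 + 107*k + 210) matches t_k.
Evaluate s at k=8 and k=3: -152/1365 and -7/90; difference -55/1638.

Σ = -55/1638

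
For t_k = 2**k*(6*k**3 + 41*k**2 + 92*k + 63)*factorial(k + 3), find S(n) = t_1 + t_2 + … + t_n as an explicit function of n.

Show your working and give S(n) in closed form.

The ratio is 2*(6*k**4 + 83*k**3 + 428*k**2 + 970*k + 808)/(6*k**3 + 41*k**2 + 92*k + 63).
Factor: A=2*k + 8; B=1; C=k**3 + 41*k**2/6 + 46*k/3 + 21/2.
Solve (2*k + 8)·f(k+1) − (1)·f(k) = k**3 + 41*k**2/6 + 46*k/3 + 21/2.
Bound: deg f ≤ 2.
Match coefficients ⇒ f(k) = (k + 1)*(3*k + 1)/6.
Certificate R = B(k−1)f/C = (k + 1)*(3*k + 1)/(6*k**3 + 41*k**2 + 92*k + 63) gives s_k = 2**k*(k + 1)*(3*k + 1)*factorial(k + 3).
Check: Δs_k = 2**k*(6*k**3 + 41*k**2 + 92*k + 63)*factorial(k + 3). ✓
s_(n+1) = 2**(n + 1)*(n + 2)*(3*n + 4)*factorial(n + 4) and s_(1) = 384, so S(n) = 6*2**n*n**2*factorial(n + 4) + 20*2**n*n*factorial(n + 4) + 16*2**n*factorial(n + 4) - 384.

S(n) = 6*2**n*n**2*factorial(n + 4) + 20*2**n*n*factorial(n + 4) + 16*2**n*factorial(n + 4) - 384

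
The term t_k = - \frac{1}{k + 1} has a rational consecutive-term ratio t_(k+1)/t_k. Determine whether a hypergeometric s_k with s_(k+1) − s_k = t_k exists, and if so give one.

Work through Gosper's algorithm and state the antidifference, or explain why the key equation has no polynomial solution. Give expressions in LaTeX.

none — t_k is not Gosper-summable

Ratio r(k) = (k + 1)/(k + 2).
A = k + 1, B = k + 2, C = 1.
Set up (k + 1)·f(k+1) − (k + 1)·f(k) − (1) = 0.
Degrees (1,1,0) ⇒ d ≤ 0.
Generic f = c0 gives residual -1; -1 = 0 cannot hold, so t_k is not Gosper-summable.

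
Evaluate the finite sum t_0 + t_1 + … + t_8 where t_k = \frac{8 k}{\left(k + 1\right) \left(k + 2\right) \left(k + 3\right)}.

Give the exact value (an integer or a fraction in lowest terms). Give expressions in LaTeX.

Σ = 72/55

Step 1: r(k) = (k + 1)**2/(k*(k + 4)).
Factor: A=k + 1; B=k + 4; C=k.
Solve (k + 1)·f(k+1) − (k + 3)·f(k) = k.
d = 2 from the (1,1,1) case.
A polynomial solution: f(k) = k*(k - 1)/4.
Get s_k = R·t_k = 2*k*(k - 1)/((k + 1)*(k + 2)) with R(k) = B(k−1)f(k)/C(k) = (k - 1)*(k + 3)/4.
Verify: 8*k/(k**3 + 6*k**2 + 11*k + 6) matches t_k.
Σ_(k=0)^(8) t_k = s_(9) − s_(0) = 72/55 − (0) = 72/55.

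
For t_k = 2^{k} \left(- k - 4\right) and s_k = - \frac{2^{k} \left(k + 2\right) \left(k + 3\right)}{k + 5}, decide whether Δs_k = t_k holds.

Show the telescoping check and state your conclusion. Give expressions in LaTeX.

s_(k+1) = -2**(k + 1)*(k + 3)*(k + 4)/(k + 6)
s_(k+1) − s_k = 2**k*(-k**3 - 13*k**2 - 58*k - 84)/(k**2 + 11*k + 30)
(s_(k+1) − s_k) − t_k = 2**(k + 1)*(k**2 + 8*k + 18)/(k**2 + 11*k + 30)

Invalid: residual \frac{2^{k + 1} \left(k^{2} + 8 k + 18\right)}{k^{2} + 11 k + 30} ≠ 0.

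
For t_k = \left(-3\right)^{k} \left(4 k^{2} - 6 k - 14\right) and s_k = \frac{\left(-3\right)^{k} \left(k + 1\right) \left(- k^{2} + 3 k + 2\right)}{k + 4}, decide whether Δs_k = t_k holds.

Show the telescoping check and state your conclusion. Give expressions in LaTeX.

s_(k+1) = (-3)**(k + 1)*(-k**3 - k**2 + 6*k + 8)/(k + 5)
s_(k+1) − s_k = (-3)**k*(4*k**4 + 18*k**3 - 21*k**2 - 123*k - 106)/(k**2 + 9*k + 20)
(s_(k+1) − s_k) − t_k = (-3)**(k + 1)*(4*k**3 + 11*k**2 - 41*k - 58)/(k**2 + 9*k + 20)

Invalid: residual \frac{\left(-3\right)^{k + 1} \left(4 k^{3} + 11 k^{2} - 41 k - 58\right)}{k^{2} + 9 k + 20} ≠ 0.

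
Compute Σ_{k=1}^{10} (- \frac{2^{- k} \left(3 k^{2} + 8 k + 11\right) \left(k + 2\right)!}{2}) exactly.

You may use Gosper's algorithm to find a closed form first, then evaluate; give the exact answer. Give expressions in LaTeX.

Compute t_(k+1)/t_k: get (k + 3)*(8*k + 3*(k + 1)**2 + 19)/(2*(3*k**2 + 8*k + 11)).
Take A(k)=k/2 + 3/2, B(k)=1, C(k)=k**2 + 8*k/3 + 11/3.
Need (k/2 + 3/2)·f(k+1) − (1)·f(k) = k**2 + 8*k/3 + 11/3.
From deg A=1, deg B=0, deg C=2: d=1.
Solve for f: f(k) = 2*(3*k + 2)/3 (degree 1 ≤ 1).
Then R = B(k−1)f/C = 2*(3*k + 2)/(3*k**2 + 8*k + 11), so s_k = R(k)·t_k = -(3*k + 2)*factorial(k + 2)/2**k.
s_(k+1) − s_k = -(3*k**2 + 8*k + 11)*factorial(k + 2)/(2*2**k) = t_k.
Sum = s_(11) − s_(1); s_(11) = -212837625/2, s_(1) = -15 ⇒ -212837595/2.

Σ = -212837595/2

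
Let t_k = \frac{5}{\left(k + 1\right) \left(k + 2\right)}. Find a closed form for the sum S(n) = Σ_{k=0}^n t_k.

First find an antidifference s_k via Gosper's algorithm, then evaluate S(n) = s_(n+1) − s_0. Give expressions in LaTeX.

S(n) = \frac{5 \left(n + 1\right)}{n + 2}

Ratio r(k) = (k + 1)/(k + 3).
Gosper form: A/B · C(k+1)/C(k) with A=k + 1, B=k + 3, C=1.
Need (k + 1)·f(k+1) − (k + 2)·f(k) = 1.
Bound: deg f ≤ 1.
Match coefficients ⇒ f(k) = k.
Get s_k = R·t_k = 5*k/(k + 1) with R(k) = B(k−1)f(k)/C(k) = k*(k + 2).
Check: Δs_k = 5/(k**2 + 3*k + 2). ✓
s_(n+1) = 5*(n + 1)/(n + 2) and s_(0) = 0, so S(n) = 5*(n + 1)/(n + 2).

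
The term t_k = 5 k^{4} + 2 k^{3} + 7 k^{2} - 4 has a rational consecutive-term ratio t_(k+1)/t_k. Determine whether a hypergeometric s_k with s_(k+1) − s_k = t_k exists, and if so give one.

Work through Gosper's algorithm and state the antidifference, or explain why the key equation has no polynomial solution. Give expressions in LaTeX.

r(k) = (5*k**4 + 22*k**3 + 43*k**2 + 40*k + 10)/(5*k**4 + 2*k**3 + 7*k**2 - 4) after simplifying.
Factor: A=1; B=1; C=k**4 + 2*k**3/5 + 7*k**2/5 - 4/5.
Key eq: (1)·f(k+1) = (1)·f(k) + (k**4 + 2*k**3/5 + 7*k**2/5 - 4/5).
deg f ≤ 5 (via 0,0,4).
Solve for f: f(k) = k*(k**4 - 2*k**3 + 3*k**2 - 3*k - 3)/5 (degree 5 ≤ 5).
Get s_k = R·t_k = k*(k**4 - 2*k**3 + 3*k**2 - 3*k - 3) with R(k) = B(k−1)f(k)/C(k) = k*(k**4 - 2*k**3 + 3*k**2 - 3*k - 3)/(5*k**4 + 2*k**3 + 7*k**2 - 4).
Check: Δs_k = 5*k**4 + 2*k**3 + 7*k**2 - 4. ✓

s_k = k \left(k^{4} - 2 k^{3} + 3 k^{2} - 3 k - 3\right)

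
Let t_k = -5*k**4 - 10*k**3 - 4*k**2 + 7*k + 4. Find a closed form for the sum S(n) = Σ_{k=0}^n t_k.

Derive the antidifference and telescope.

S(n) = -n**5 - 5*n**4 - 8*n**3 - n**2 + 7*n + 4

Ratio r(k) = (5*k**4 + 30*k**3 + 64*k**2 + 51*k + 8)/(5*k**4 + 10*k**3 + 4*k**2 - 7*k - 4).
A = 1, B = 1, C = k**4 + 2*k**3 + 4*k**2/5 - 7*k/5 - 4/5.
Solve (1)·f(k+1) − (1)·f(k) = k**4 + 2*k**3 + 4*k**2/5 - 7*k/5 - 4/5.
deg f ≤ 5 (via 0,0,4).
A polynomial solution: f(k) = k**2*(k**3 - 2*k - 3)/5.
Get s_k = R·t_k = k**2*(-k**3 + 2*k + 3) with R(k) = B(k−1)f(k)/C(k) = k**2*(k**3 - 2*k - 3)/(5*k**4 + 10*k**3 + 4*k**2 - 7*k - 4).
s_(k+1) − s_k = -5*k**4 - 10*k**3 - 4*k**2 + 7*k + 4 = t_k.
Telescope: S(n) = s_(n+1) − s_(0) = -n**5 - 5*n**4 - 8*n**3 - n**2 + 7*n + 4 − (0) = -n**5 - 5*n**4 - 8*n**3 - n**2 + 7*n + 4.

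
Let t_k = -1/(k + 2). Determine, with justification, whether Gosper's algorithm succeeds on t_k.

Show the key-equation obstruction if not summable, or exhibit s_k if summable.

r(k) = (k + 2)/(k + 3) after simplifying.
Take A(k)=k + 2, B(k)=k + 3, C(k)=1.
Set up (k + 2)·f(k+1) − (k + 2)·f(k) − (1) = 0.
deg f ≤ 0 (via 1,1,0).
f = c0 ⇒ A·f(k+1) − B(k−1)·f(k) − C = -1. The system {-1 = 0} is inconsistent; no antidifference.

No — t_k has no hypergeometric antidifference.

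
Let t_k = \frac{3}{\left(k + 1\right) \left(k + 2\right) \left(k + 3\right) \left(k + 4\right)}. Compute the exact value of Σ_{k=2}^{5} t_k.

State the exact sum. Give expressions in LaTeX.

The ratio is (k + 1)/(k + 5).
So A=k + 1 and B=k + 5, with C=1.
Solve (k + 1)·f(k+1) − (k + 4)·f(k) = 1.
deg f ≤ 3 (via 1,1,0).
Solving with deg f ≤ 3: f(k) = k*(k**2 + 6*k + 11)/18.
Get s_k = R·t_k = k*(k**2 + 6*k + 11)/(6*(k + 1)*(k + 2)*(k + 3)) with R(k) = B(k−1)f(k)/C(k) = k*(k + 4)*(k**2 + 6*k + 11)/18.
Verify: 3/(k**4 + 10*k**3 + 35*k**2 + 50*k + 24) matches t_k.
Σ_(k=2)^(5) t_k = s_(6) − s_(2) = 83/504 − (3/20) = 37/2520.

Σ = 37/2520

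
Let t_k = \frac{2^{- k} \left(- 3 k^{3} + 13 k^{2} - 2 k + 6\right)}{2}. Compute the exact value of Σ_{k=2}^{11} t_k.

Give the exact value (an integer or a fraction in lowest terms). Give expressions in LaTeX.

Ratio r(k) = (3*k**3 - 4*k**2 - 15*k - 14)/(2*(3*k**3 - 13*k**2 + 2*k - 6)).
Take A(k)=1/2, B(k)=1, C(k)=k**3 - 13*k**2/3 + 2*k/3 - 2.
f must satisfy (1/2)·f(k+1) − (1)·f(k) = k**3 - 13*k**2/3 + 2*k/3 - 2.
From deg A=0, deg B=0, deg C=3: d=3.
Coefficient equations give f(k) = -2*(3*k - 4)*(k**2 + 1)/3.
Get s_k = R·t_k = (3*k**3 - 4*k**2 + 3*k - 4)/2**k with R(k) = B(k−1)f(k)/C(k) = -2*(3*k - 4)*(k**2 + 1)/(3*k**3 - 13*k**2 + 2*k - 6).
Δs = (-3*k**3 + 13*k**2 - 2*k + 6)/(2*2**k), as required.
Sum = s_(12) − s_(2); s_(12) = 145/128, s_(2) = 5/2 ⇒ -175/128.

Σ = -175/128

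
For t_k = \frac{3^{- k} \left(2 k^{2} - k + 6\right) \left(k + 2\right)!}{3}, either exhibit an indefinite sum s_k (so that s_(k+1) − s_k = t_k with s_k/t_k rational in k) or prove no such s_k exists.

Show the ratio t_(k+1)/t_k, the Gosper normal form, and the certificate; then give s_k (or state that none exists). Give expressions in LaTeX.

s_k = 3^{- k} \left(2 k - 3\right) \left(k + 2\right)!

Ratio r(k) = (k + 3)*(-k + 2*(k + 1)**2 + 5)/(3*(2*k**2 - k + 6)).
Normal form (A,B,C) = (k/3 + 1, 1, k**2 - k/2 + 3).
Solve (k/3 + 1)·f(k+1) − (1)·f(k) = k**2 - k/2 + 3.
d = 1 from the (1,0,2) case.
Coefficient equations give f(k) = 3*(2*k - 3)/2.
Get s_k = R·t_k = (2*k - 3)*factorial(k + 2)/3**k with R(k) = B(k−1)f(k)/C(k) = 3*(2*k - 3)/(2*k**2 - k + 6).
Verify: (2*k**2 - k + 6)*factorial(k + 2)/(3*3**k) matches t_k.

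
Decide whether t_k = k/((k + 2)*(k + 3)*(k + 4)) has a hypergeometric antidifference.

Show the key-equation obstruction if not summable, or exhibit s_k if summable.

Yes. s_k = k*(k - 1)/(6*(k + 2)*(k + 3)).

t_(k+1)/t_k = (k + 1)*(k + 2)/(k*(k + 5)).
A = k + 2, B = k + 5, C = k.
Need (k + 2)·f(k+1) − (k + 4)·f(k) = k.
deg f ≤ 2 (via 1,1,1).
A polynomial solution: f(k) = k*(k - 1)/6.
Get s_k = R·t_k = k*(k - 1)/(6*(k + 2)*(k + 3)) with R(k) = B(k−1)f(k)/C(k) = (k - 1)*(k + 4)/6.
Verify: k/(k**3 + 9*k**2 + 26*k + 24) matches t_k.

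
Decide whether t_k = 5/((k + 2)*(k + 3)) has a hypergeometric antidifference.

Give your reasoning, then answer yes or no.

Yes. s_k = 5*k/(2*(k + 2)).

Compute t_(k+1)/t_k: get (k + 2)/(k + 4).
Take A(k)=k + 2, B(k)=k + 4, C(k)=1.
Set up (k + 2)·f(k+1) − (k + 3)·f(k) − (1) = 0.
Degrees (1,1,0) ⇒ d ≤ 1.
A polynomial solution: f(k) = k/2.
R(k) = B(k−1)·f(k)/C(k) = k*(k + 3)/2; s_k = R·t_k = 5*k/(2*(k + 2)).
Verify: 5/(k**2 + 5*k + 6) matches t_k.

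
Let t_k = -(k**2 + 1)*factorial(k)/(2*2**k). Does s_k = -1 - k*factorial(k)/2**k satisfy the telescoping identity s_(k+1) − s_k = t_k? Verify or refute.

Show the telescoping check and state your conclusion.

s_(k+1) = -(2*2**k + k**2*factorial(k) + 2*k*factorial(k) + factorial(k))/(2*2**k)
s_(k+1) − s_k = -(k**2 + 1)*factorial(k)/(2*2**k)
(s_(k+1) − s_k) − t_k = 0

Valid: the claim telescopes to t_k.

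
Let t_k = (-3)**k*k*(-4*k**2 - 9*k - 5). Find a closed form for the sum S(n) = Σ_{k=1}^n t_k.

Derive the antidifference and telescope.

The ratio is 3*(-4*k**2 - 17*k - 18)/(k*(4*k + 5)).
Gosper form: A/B · C(k+1)/C(k) with A=-3, B=1, C=k**3 + 9*k**2/4 + 5*k/4.
f must satisfy (-3)·f(k+1) − (1)·f(k) = k**3 + 9*k**2/4 + 5*k/4.
Degrees (0,0,3) ⇒ d ≤ 3.
Coefficient equations give f(k) = -k*(k - 1)*(k + 1)/4.
So s_k = (B(k−1)f/C)·t_k = (-(k - 1)/(4*k + 5))·t_k = (-3)**k*k*(k**2 - 1).
s_(k+1) − s_k = (-3)**k*k*(-4*k**2 - 9*k - 5) = t_k.
Telescope: S(n) = s_(n+1) − s_(1) = 3*(-3)**n*n*(-n**2 - 3*n - 2) − (0) = 3*(-3)**n*n*(-n**2 - 3*n - 2).

S(n) = 3*(-3)**n*n*(-n**2 - 3*n - 2)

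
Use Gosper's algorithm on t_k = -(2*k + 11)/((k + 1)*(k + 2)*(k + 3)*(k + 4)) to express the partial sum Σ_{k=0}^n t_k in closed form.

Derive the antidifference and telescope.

S(n) = (-2*n**3 - 18*n**2 - 49*n - 33)/(3*(n**3 + 9*n**2 + 26*n + 24))

The ratio is (k + 1)*(2*k + 13)/((k + 5)*(2*k + 11)).
Gosper form: A/B · C(k+1)/C(k) with A=k + 1, B=k + 5, C=k + 11/2.
Solve (k + 1)·f(k+1) − (k + 4)·f(k) = k + 11/2.
deg f ≤ 3 (via 1,1,1).
Coefficient equations give f(k) = k*(2*k**2 + 12*k + 19)/6.
So s_k = (B(k−1)f/C)·t_k = (k*(k + 4)*(2*k**2 + 12*k + 19)/(3*(2*k + 11)))·t_k = k*(-2*k**2 - 12*k - 19)/(3*(k + 1)*(k + 2)*(k + 3)).
s_(k+1) − s_k = (-2*k - 11)/(k**4 + 10*k**3 + 35*k**2 + 50*k + 24) = t_k.
Evaluate: s_(n+1) = (-2*n**3 - 18*n**2 - 49*n - 33)/(3*(n**3 + 9*n**2 + 26*n + 24)); subtract s_(0) = 0 ⇒ S(n) = (-2*n**3 - 18*n**2 - 49*n - 33)/(3*(n**3 + 9*n**2 + 26*n + 24)).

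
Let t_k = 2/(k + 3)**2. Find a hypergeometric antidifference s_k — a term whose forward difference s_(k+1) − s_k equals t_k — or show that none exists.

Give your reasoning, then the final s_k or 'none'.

none — t_k is not Gosper-summable

Compute t_(k+1)/t_k: get (k + 3)**2/(k + 4)**2.
Normal form (A,B,C) = (k**2 + 6*k + 9, k**2 + 8*k + 16, 1).
Need (k**2 + 6*k + 9)·f(k+1) − (k**2 + 6*k + 9)·f(k) = 1.
deg f ≤ 0 (via 2,2,0).
f = c0 ⇒ A·f(k+1) − B(k−1)·f(k) − C = -1. The system {-1 = 0} is inconsistent; no antidifference.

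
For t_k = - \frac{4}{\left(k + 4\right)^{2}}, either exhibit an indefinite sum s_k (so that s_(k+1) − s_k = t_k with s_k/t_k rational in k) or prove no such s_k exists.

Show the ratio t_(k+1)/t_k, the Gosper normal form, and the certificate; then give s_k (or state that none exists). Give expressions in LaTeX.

r(k) = (k + 4)**2/(k + 5)**2 after simplifying.
Take A(k)=k**2 + 8*k + 16, B(k)=k**2 + 10*k + 25, C(k)=1.
Solve (k**2 + 8*k + 16)·f(k+1) − (k**2 + 8*k + 16)·f(k) = 1.
Bound: deg f ≤ 0.
Generic f = c0 gives residual -1; -1 = 0 cannot hold, so t_k is not Gosper-summable.

no hypergeometric antidifference exists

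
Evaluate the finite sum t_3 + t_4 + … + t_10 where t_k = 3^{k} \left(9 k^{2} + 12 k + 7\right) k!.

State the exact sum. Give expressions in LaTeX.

Step 1: r(k) = 3*(9*k**3 + 39*k**2 + 58*k + 28)/(9*k**2 + 12*k + 7).
A = 3*k + 3, B = 1, C = k**2 + 4*k/3 + 7/9.
Need (3*k + 3)·f(k+1) − (1)·f(k) = k**2 + 4*k/3 + 7/9.
Bound: deg f ≤ 1.
A polynomial solution: f(k) = (3*k - 1)/9.
R(k) = B(k−1)·f(k)/C(k) = (3*k - 1)/(9*k**2 + 12*k + 7); s_k = R·t_k = 3**k*(3*k - 1)*factorial(k).
Verify: 3**k*(9*k**2 + 12*k + 7)*factorial(k) matches t_k.
Evaluate s at k=11 and k=3: 226276523827200 and 1296; difference 226276523825904.

Σ = 226276523825904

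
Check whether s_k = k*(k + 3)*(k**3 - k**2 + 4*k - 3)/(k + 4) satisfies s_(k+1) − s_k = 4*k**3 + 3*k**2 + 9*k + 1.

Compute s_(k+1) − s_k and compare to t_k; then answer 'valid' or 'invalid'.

Invalid: residual (-3*k**4 - 20*k**3 - 17*k**2 - 40*k - 4)/(k**2 + 9*k + 20) ≠ 0.

s_(k+1) = (k + 1)*(k + 4)*(4*k + (k + 1)**3 - (k + 1)**2 + 1)/(k + 5)
s_(k+1) − s_k = (4*k**5 + 36*k**4 + 96*k**3 + 125*k**2 + 149*k + 16)/(k**2 + 9*k + 20)
(s_(k+1) − s_k) − t_k = (-3*k**4 - 20*k**3 - 17*k**2 - 40*k - 4)/(k**2 + 9*k + 20)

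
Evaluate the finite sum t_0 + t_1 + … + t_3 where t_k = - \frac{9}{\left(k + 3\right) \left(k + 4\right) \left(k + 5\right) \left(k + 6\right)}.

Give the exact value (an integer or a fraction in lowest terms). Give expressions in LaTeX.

r(k) = (k + 3)/(k + 7) after simplifying.
A = k + 3, B = k + 7, C = 1.
Solve (k + 3)·f(k+1) − (k + 6)·f(k) = 1.
Degrees (1,1,0) ⇒ d ≤ 3.
Solve for f: f(k) = k*(k**2 + 12*k + 47)/180 (degree 3 ≤ 3).
Then R = B(k−1)f/C = k*(k + 6)*(k**2 + 12*k + 47)/180, so s_k = R(k)·t_k = k*(-k**2 - 12*k - 47)/(20*(k + 3)*(k + 4)*(k + 5)).
Check: Δs_k = -9/(k**4 + 18*k**3 + 119*k**2 + 342*k + 360). ✓
Σ_(k=0)^(3) t_k = s_(4) − s_(0) = -37/840 − (0) = -37/840.

Σ = -37/840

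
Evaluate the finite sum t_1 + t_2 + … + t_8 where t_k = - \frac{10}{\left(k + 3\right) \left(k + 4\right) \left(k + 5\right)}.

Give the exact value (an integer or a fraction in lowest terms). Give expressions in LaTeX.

Compute t_(k+1)/t_k: get (k + 3)/(k + 6).
Take A(k)=k + 3, B(k)=k + 6, C(k)=1.
Key eq: (k + 3)·f(k+1) = (k + 5)·f(k) + (1).
deg f ≤ 2 (via 1,1,0).
Coefficient equations give f(k) = k*(k + 7)/24.
Get s_k = R·t_k = 5*k*(-k - 7)/(12*(k + 3)*(k + 4)) with R(k) = B(k−1)f(k)/C(k) = k*(k + 5)*(k + 7)/24.
Verify: -10/(k**3 + 12*k**2 + 47*k + 60) matches t_k.
Σ_(k=1)^(8) t_k = s_(9) − s_(1) = -5/13 − (-1/6) = -17/78.

Σ = -17/78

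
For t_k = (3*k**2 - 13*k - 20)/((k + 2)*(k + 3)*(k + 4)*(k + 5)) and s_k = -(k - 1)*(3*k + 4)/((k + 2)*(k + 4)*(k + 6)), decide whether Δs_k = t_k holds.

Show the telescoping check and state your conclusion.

s_(k+1) = -k*(3*k + 7)/((k + 3)*(k + 5)*(k + 7))
s_(k+1) − s_k = (3*k**4 + 8*k**3 - 126*k**2 - 515*k - 420)/(k**6 + 27*k**5 + 295*k**4 + 1665*k**3 + 5104*k**2 + 8028*k + 5040)
(s_(k+1) − s_k) − t_k = 3*(-6*k**3 - 21*k**2 + 97*k + 140)/(k**6 + 27*k**5 + 295*k**4 + 1665*k**3 + 5104*k**2 + 8028*k + 5040)

Invalid: residual 3*(-6*k**3 - 21*k**2 + 97*k + 140)/(k**6 + 27*k**5 + 295*k**4 + 1665*k**3 + 5104*k**2 + 8028*k + 5040) ≠ 0.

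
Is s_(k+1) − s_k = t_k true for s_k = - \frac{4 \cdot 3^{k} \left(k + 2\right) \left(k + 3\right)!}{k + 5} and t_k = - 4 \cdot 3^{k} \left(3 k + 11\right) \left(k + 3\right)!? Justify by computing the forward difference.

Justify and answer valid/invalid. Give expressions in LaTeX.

Invalid: residual \frac{12 \cdot 3^{k} \left(3 k^{2} + 26 k + 54\right) \left(k + 3\right)!}{\left(k + 5\right) \left(k + 6\right)} ≠ 0.

s_(k+1) = -12*3**k*(k + 3)*factorial(k + 4)/(k + 6)
s_(k+1) − s_k = -4*3**k*(3*k**3 + 35*k**2 + 133*k + 168)*factorial(k + 3)/((k + 5)*(k + 6))
(s_(k+1) − s_k) − t_k = 12*3**k*(3*k**2 + 26*k + 54)*factorial(k + 3)/((k + 5)*(k + 6))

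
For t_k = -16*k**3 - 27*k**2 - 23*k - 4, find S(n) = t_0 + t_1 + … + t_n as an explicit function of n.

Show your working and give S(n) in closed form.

Ratio r(k) = (16*k**3 + 75*k**2 + 125*k + 70)/(16*k**3 + 27*k**2 + 23*k + 4).
Take A(k)=1, B(k)=1, C(k)=k**3 + 27*k**2/16 + 23*k/16 + 1/4.
Solve (1)·f(k+1) − (1)·f(k) = k**3 + 27*k**2/16 + 23*k/16 + 1/4.
From deg A=0, deg B=0, deg C=3: d=4.
Solving with deg f ≤ 4: f(k) = k*(4*k**3 + k**2 + 2*k - 3)/16.
So s_k = (B(k−1)f/C)·t_k = (k*(4*k**3 + k**2 + 2*k - 3)/(16*k**3 + 27*k**2 + 23*k + 4))·t_k = k*(-4*k**3 - k**2 - 2*k + 3).
Check: Δs_k = -16*k**3 - 27*k**2 - 23*k - 4. ✓
Telescope: S(n) = s_(n+1) − s_(0) = -4*n**4 - 17*n**3 - 29*n**2 - 20*n - 4 − (0) = -4*n**4 - 17*n**3 - 29*n**2 - 20*n - 4.

S(n) = -4*n**4 - 17*n**3 - 29*n**2 - 20*n - 4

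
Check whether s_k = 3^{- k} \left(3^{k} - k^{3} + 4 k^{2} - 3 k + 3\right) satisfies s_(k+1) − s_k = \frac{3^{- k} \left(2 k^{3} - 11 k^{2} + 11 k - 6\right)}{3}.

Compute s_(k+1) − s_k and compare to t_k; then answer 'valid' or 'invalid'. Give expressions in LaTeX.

Valid: the claim telescopes to t_k.

s_(k+1) = (3*3**k - k**3 + k**2 + 2*k + 3)/(3*3**k)
s_(k+1) − s_k = (2*k**3 - 11*k**2 + 11*k - 6)/(3*3**k)
(s_(k+1) − s_k) − t_k = 0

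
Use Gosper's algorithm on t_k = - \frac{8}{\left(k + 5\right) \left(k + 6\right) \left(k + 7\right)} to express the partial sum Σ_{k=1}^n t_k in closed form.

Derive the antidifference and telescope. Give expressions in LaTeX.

S(n) = \frac{2 n \left(- n - 13\right)}{21 \left(n^{2} + 13 n + 42\right)}

Ratio r(k) = (k + 5)/(k + 8).
So A=k + 5 and B=k + 8, with C=1.
Set up (k + 5)·f(k+1) − (k + 7)·f(k) − (1) = 0.
Degrees (1,1,0) ⇒ d ≤ 2.
A polynomial solution: f(k) = k*(k + 11)/60.
Get s_k = R·t_k = 2*k*(-k - 11)/(15*(k + 5)*(k + 6)) with R(k) = B(k−1)f(k)/C(k) = k*(k + 7)*(k + 11)/60.
Check: Δs_k = -8/(k**3 + 18*k**2 + 107*k + 210). ✓
s_(n+1) = 2*(-n**2 - 13*n - 12)/(15*(n**2 + 13*n + 42)) and s_(1) = -4/105, so S(n) = 2*n*(-n - 13)/(21*(n**2 + 13*n + 42)).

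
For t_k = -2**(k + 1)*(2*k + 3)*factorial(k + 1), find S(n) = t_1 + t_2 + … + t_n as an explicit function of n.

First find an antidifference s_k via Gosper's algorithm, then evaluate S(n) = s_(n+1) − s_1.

Ratio r(k) = 2*(k + 2)*(2*k + 5)/(2*k + 3).
So A=2*k + 4 and B=1, with C=k + 3/2.
Need (2*k + 4)·f(k+1) − (1)·f(k) = k + 3/2.
From deg A=1, deg B=0, deg C=1: d=0.
A polynomial solution: f(k) = 1/2.
Certificate R = B(k−1)f/C = 1/(2*k + 3) gives s_k = -2**(k + 1)*factorial(k + 1).
Δs = -2**(k + 1)*(2*k + 3)*factorial(k + 1), as required.
s_(n+1) = -2**(n + 2)*factorial(n + 2) and s_(1) = -8, so S(n) = -4*2**n*factorial(n + 2) + 8.

S(n) = -4*2**n*factorial(n + 2) + 8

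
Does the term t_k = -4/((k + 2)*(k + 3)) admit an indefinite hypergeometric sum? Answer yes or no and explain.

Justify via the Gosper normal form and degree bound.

Yes. s_k = -2*k/(k + 2).

Compute t_(k+1)/t_k: get (k + 2)/(k + 4).
A = k + 2, B = k + 4, C = 1.
f must satisfy (k + 2)·f(k+1) − (k + 3)·f(k) = 1.
d = 1 from the (1,1,0) case.
A polynomial solution: f(k) = k/2.
R(k) = B(k−1)·f(k)/C(k) = k*(k + 3)/2; s_k = R·t_k = -2*k/(k + 2).
Δs = -4/(k**2 + 5*k + 6), as required.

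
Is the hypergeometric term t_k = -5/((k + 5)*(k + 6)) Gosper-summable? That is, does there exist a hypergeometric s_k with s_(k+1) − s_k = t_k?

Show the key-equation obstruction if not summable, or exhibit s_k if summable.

r(k) = (k + 5)/(k + 7) after simplifying.
Normal form (A,B,C) = (k + 5, k + 7, 1).
f must satisfy (k + 5)·f(k+1) − (k + 6)·f(k) = 1.
Bound: deg f ≤ 1.
Coefficient equations give f(k) = k/5.
Certificate R = B(k−1)f/C = k*(k + 6)/5 gives s_k = -k/(k + 5).
Verify: -5/(k**2 + 11*k + 30) matches t_k.

Yes. s_k = -k/(k + 5).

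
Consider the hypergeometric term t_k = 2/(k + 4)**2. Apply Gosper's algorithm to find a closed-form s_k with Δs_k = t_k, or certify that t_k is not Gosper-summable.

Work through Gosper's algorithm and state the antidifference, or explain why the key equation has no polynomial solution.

none — t_k is not Gosper-summable

Step 1: r(k) = (k + 4)**2/(k + 5)**2.
A = k**2 + 8*k + 16, B = k**2 + 10*k + 25, C = 1.
Key eq: (k**2 + 8*k + 16)·f(k+1) = (k**2 + 8*k + 16)·f(k) + (1).
Bound: deg f ≤ 0.
Generic f = c0 gives residual -1; -1 = 0 cannot hold, so t_k is not Gosper-summable.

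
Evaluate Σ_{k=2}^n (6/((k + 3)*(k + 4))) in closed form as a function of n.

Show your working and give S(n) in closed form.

S(n) = 6*(n - 1)/(5*(n + 4))

t_(k+1)/t_k = (k + 3)/(k + 5).
A = k + 3, B = k + 5, C = 1.
f must satisfy (k + 3)·f(k+1) − (k + 4)·f(k) = 1.
Bound: deg f ≤ 1.
A polynomial solution: f(k) = k/3.
So s_k = (B(k−1)f/C)·t_k = (k*(k + 4)/3)·t_k = 2*k/(k + 3).
Verify: 6/(k**2 + 7*k + 12) matches t_k.
s_(n+1) = 2*(n + 1)/(n + 4) and s_(2) = 4/5, so S(n) = 6*(n - 1)/(5*(n + 4)).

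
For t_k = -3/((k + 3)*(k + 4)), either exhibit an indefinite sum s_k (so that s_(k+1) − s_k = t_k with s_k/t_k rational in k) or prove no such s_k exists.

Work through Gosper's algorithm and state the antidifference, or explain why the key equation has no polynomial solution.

The ratio is (k + 3)/(k + 5).
Factor: A=k + 3; B=k + 5; C=1.
f must satisfy (k + 3)·f(k+1) − (k + 4)·f(k) = 1.
deg f ≤ 1 (via 1,1,0).
A polynomial solution: f(k) = k/3.
Certificate R = B(k−1)f/C = k*(k + 4)/3 gives s_k = -k/(k + 3).
Δs = -3/(k**2 + 7*k + 12), as required.

s_k = -k/(k + 3)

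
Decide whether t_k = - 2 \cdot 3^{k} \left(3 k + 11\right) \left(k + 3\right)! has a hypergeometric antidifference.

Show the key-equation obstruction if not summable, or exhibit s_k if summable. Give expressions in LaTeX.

Yes. s_k = - 2 \cdot 3^{k} \left(k + 3\right)!.

t_(k+1)/t_k = 3*(k + 4)*(3*k + 14)/(3*k + 11).
Gosper form: A/B · C(k+1)/C(k) with A=3*k + 12, B=1, C=k + 11/3.
Set up (3*k + 12)·f(k+1) − (1)·f(k) − (k + 11/3) = 0.
Bound: deg f ≤ 0.
Solving with deg f ≤ 0: f(k) = 1/3.
Then R = B(k−1)f/C = 1/(3*k + 11), so s_k = R(k)·t_k = -2*3**k*factorial(k + 3).
s_(k+1) − s_k = -2*3**k*(3*k + 11)*factorial(k + 3) = t_k.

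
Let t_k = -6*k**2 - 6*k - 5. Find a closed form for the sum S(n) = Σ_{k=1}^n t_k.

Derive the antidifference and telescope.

Step 1: r(k) = (6*k**2 + 18*k + 17)/(6*k**2 + 6*k + 5).
Gosper form: A/B · C(k+1)/C(k) with A=1, B=1, C=k**2 + k + 5/6.
Solve (1)·f(k+1) − (1)·f(k) = k**2 + k + 5/6.
d = 3 from the (0,0,2) case.
A polynomial solution: f(k) = k*(2*k**2 + 3)/6.
Get s_k = R·t_k = k*(-2*k**2 - 3) with R(k) = B(k−1)f(k)/C(k) = k*(2*k**2 + 3)/(6*k**2 + 6*k + 5).
s_(k+1) − s_k = -6*k**2 - 6*k - 5 = t_k.
Evaluate: s_(n+1) = -2*n**3 - 6*n**2 - 9*n - 5; subtract s_(1) = -5 ⇒ S(n) = n*(-2*n**2 - 6*n - 9).

S(n) = n*(-2*n**2 - 6*n - 9)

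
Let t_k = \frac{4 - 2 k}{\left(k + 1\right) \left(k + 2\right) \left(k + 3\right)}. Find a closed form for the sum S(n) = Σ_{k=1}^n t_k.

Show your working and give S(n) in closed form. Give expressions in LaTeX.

Step 1: r(k) = (k - 1)*(k + 1)/((k - 2)*(k + 4)).
Take A(k)=k + 1, B(k)=k + 4, C(k)=k - 2.
Need (k + 1)·f(k+1) − (k + 3)·f(k) = k - 2.
Degrees (1,1,1) ⇒ d ≤ 2.
Solving with deg f ≤ 2: f(k) = -k*(k + 7)/4.
Then R = B(k−1)f/C = -k*(k + 3)*(k + 7)/(4*(k - 2)), so s_k = R(k)·t_k = k*(k + 7)/(2*(k + 1)*(k + 2)).
Check: Δs_k = 2*(2 - k)/(k**3 + 6*k**2 + 11*k + 6). ✓
s_(n+1) = (n**2 + 9*n + 8)/(2*(n**2 + 5*n + 6)) and s_(1) = 2/3, so S(n) = n*(7 - n)/(6*(n**2 + 5*n + 6)).

S(n) = \frac{n \left(7 - n\right)}{6 \left(n^{2} + 5 n + 6\right)}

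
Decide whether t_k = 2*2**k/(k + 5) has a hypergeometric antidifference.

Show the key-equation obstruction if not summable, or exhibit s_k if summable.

Step 1: r(k) = 2*(k + 5)/(k + 6).
Gosper form: A/B · C(k+1)/C(k) with A=2*k + 10, B=k + 6, C=1.
Solve (2*k + 10)·f(k+1) − (k + 5)·f(k) = 1.
Degrees (1,1,0) ⇒ d ≤ -1.
Negative degree bound (-1): no f exists, t_k not Gosper-summable.

No — key equation has no polynomial f.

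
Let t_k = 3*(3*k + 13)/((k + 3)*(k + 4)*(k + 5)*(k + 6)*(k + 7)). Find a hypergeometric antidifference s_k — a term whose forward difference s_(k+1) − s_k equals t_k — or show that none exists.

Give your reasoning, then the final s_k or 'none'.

t_(k+1)/t_k = (k + 3)*(3*k + 16)/((k + 8)*(3*k + 13)).
So A=k + 3 and B=k + 8, with C=k + 13/3.
f must satisfy (k + 3)·f(k+1) − (k + 7)·f(k) = k + 13/3.
d = 4 from the (1,1,1) case.
Solving with deg f ≤ 4: f(k) = k*(k + 4)*(k**2 + 14*k + 63)/270.
R(k) = B(k−1)·f(k)/C(k) = k*(k + 4)*(k + 7)*(k**2 + 14*k + 63)/(90*(3*k + 13)); s_k = R·t_k = k*(k**2 + 14*k + 63)/(30*(k**3 + 14*k**2 + 63*k + 90)).
s_(k+1) − s_k = 3*(3*k + 13)/(k**5 + 25*k**4 + 245*k**3 + 1175*k**2 + 2754*k + 2520) = t_k.

s_k = k*(k**2 + 14*k + 63)/(30*(k**3 + 14*k**2 + 63*k + 90))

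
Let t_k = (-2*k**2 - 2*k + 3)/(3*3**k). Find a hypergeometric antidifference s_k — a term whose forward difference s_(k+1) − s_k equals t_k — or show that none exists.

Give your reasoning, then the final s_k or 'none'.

s_k = k*(k + 2)/3**k

Compute t_(k+1)/t_k: get (2*k**2 + 6*k + 1)/(3*(2*k**2 + 2*k - 3)).
So A=1/3 and B=1, with C=k**2 + k - 3/2.
Key eq: (1/3)·f(k+1) = (1)·f(k) + (k**2 + k - 3/2).
From deg A=0, deg B=0, deg C=2: d=2.
Match coefficients ⇒ f(k) = -3*k*(k + 2)/2.
Get s_k = R·t_k = k*(k + 2)/3**k with R(k) = B(k−1)f(k)/C(k) = -3*k*(k + 2)/(2*k**2 + 2*k - 3).
s_(k+1) − s_k = (-2*k**2 - 2*k + 3)/(3*3**k) = t_k.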